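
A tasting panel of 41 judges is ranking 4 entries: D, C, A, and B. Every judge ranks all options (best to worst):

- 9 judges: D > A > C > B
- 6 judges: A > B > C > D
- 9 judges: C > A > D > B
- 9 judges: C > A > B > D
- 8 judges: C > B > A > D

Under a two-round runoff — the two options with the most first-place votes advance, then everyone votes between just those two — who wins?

Round 1 first-place votes: D 9, C 26, A 6, B 0.
C and D advance.
Runoff: C is preferred to D by 32 voters; D by 9.
C wins the runoff.

C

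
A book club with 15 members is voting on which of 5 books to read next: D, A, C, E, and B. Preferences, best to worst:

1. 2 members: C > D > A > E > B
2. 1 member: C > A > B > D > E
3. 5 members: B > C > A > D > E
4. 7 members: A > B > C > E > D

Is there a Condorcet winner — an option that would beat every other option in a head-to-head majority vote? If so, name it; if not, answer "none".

none

Checking pairwise contests:
A beats D 13–2.
C beats A 8–7.
B beats C 12–3.
D beats E 8–7.
A beats B 10–5.
Every option loses at least one head-to-head, so there is no Condorcet winner.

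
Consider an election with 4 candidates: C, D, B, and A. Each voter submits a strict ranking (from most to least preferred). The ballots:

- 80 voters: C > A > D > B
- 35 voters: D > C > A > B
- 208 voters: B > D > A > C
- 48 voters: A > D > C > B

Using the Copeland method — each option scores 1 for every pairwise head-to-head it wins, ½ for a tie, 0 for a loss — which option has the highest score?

B

C: loses to D, B, and A → score 0.
D: beats C and A; loses to B → score 2.
B: beats C, D, and A → score 3.
A: beats C; loses to D and B → score 1.
B has the best pairwise record.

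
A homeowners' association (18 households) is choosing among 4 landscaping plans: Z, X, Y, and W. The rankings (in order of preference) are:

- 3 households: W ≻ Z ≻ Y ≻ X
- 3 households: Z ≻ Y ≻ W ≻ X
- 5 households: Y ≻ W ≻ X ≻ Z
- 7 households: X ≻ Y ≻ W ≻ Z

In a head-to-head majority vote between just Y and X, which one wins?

Voters preferring Y to X: 11; preferring X to Y: 7.
Y wins the head-to-head.

Y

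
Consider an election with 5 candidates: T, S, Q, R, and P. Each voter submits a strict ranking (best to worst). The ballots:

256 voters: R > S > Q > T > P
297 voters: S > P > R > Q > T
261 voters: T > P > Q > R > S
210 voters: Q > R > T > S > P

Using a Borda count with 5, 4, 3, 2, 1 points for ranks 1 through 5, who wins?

T: 256·2 + 297·1 + 261·5 + 210·3 = 2744
S: 256·4 + 297·5 + 261·1 + 210·2 = 3190
Q: 256·3 + 297·2 + 261·3 + 210·5 = 3195
R: 256·5 + 297·3 + 261·2 + 210·4 = 3533
P: 256·1 + 297·4 + 261·4 + 210·1 = 2698
R has the highest Borda score (3533).

R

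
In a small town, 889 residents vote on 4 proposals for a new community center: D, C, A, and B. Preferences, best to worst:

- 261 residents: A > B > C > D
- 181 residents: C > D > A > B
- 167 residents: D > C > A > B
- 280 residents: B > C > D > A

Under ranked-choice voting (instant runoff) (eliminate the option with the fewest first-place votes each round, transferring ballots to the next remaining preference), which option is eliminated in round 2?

Round 1: D 167, C 181, A 261, B 280. Eliminate D.
Round 2: C 348, A 261, B 280. Eliminate A.

A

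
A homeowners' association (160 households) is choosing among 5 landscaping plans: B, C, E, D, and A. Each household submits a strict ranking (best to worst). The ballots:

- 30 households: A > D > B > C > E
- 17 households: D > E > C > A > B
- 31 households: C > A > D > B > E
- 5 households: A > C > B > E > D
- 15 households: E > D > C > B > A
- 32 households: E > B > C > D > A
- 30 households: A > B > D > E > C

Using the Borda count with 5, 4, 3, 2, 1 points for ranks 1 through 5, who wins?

B: 30·3 + 17·1 + 31·2 + 5·3 + 15·2 + 32·4 + 30·4 = 462
C: 30·2 + 17·3 + 31·5 + 5·4 + 15·3 + 32·3 + 30·1 = 457
E: 30·1 + 17·4 + 31·1 + 5·2 + 15·5 + 32·5 + 30·2 = 434
D: 30·4 + 17·5 + 31·3 + 5·1 + 15·4 + 32·2 + 30·3 = 517
A: 30·5 + 17·2 + 31·4 + 5·5 + 15·1 + 32·1 + 30·5 = 530
A has the highest Borda score (530).

A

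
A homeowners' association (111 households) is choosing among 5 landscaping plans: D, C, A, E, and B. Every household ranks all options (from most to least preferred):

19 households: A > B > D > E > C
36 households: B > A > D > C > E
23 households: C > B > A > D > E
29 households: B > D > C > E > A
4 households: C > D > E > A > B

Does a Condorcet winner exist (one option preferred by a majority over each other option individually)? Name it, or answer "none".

B vs D: 107–4 for B.
B vs C: 84–27 for B.
B vs A: 88–23 for B.
B vs E: 107–4 for B.
B beats every other option head-to-head.

B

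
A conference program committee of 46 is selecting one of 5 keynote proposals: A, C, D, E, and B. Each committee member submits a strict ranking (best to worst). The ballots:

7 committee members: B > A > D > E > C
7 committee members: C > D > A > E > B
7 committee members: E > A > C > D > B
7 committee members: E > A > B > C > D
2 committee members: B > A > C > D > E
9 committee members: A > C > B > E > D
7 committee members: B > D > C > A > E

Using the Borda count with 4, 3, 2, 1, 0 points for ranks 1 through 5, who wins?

A: 7·3 + 7·2 + 7·3 + 7·3 + 2·3 + 9·4 + 7·1 = 126
C: 7·0 + 7·4 + 7·2 + 7·1 + 2·2 + 9·3 + 7·2 = 94
D: 7·2 + 7·3 + 7·1 + 7·0 + 2·1 + 9·0 + 7·3 = 65
E: 7·1 + 7·1 + 7·4 + 7·4 + 2·0 + 9·1 + 7·0 = 79
B: 7·4 + 7·0 + 7·0 + 7·2 + 2·4 + 9·2 + 7·4 = 96
A has the highest Borda score (126).

A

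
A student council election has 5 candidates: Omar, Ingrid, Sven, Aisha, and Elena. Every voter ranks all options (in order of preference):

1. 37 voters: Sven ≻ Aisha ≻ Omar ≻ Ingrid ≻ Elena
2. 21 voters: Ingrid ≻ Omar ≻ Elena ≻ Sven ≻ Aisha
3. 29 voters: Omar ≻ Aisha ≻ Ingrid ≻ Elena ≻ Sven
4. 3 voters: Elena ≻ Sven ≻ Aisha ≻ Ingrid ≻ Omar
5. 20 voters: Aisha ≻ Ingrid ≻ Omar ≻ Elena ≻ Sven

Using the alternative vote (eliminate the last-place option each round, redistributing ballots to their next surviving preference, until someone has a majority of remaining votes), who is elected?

Round 1: Omar 29, Ingrid 21, Sven 37, Aisha 20, Elena 3. Eliminate Elena.
Round 2: Omar 29, Ingrid 21, Sven 40, Aisha 20. Eliminate Aisha.
Round 3: Omar 29, Ingrid 41, Sven 40. Eliminate Omar.
Round 4: Ingrid 70, Sven 40. Ingrid has a majority.

Ingrid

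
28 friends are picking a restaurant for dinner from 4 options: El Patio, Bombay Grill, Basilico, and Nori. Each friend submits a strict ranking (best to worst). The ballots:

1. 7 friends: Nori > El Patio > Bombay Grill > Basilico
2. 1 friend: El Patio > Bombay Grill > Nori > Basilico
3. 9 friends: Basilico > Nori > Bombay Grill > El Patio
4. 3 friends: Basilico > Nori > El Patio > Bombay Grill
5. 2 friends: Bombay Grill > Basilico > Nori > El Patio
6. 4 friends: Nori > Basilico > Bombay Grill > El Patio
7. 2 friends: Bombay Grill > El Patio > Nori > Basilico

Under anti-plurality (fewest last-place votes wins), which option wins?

Last-place votes: El Patio 15, Bombay Grill 3, Basilico 10, Nori 0.
Nori is ranked last by the fewest voters, so Nori wins.

Nori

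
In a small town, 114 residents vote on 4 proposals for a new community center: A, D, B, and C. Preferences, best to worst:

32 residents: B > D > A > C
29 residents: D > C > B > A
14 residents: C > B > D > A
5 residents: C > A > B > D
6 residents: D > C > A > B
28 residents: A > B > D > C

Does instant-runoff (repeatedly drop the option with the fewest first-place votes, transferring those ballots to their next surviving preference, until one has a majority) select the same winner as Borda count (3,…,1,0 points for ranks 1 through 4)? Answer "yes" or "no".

Instant-runoff — R1 A 28, D 35, B 32, C 19 (C out); R2 A 33, D 35, B 46 (A out); R3 D 35, B 79 (B winner). Winner: B.
Borda — scores: A 132, D 211, B 214, C 127. Winner: B.
The two methods agree.

yes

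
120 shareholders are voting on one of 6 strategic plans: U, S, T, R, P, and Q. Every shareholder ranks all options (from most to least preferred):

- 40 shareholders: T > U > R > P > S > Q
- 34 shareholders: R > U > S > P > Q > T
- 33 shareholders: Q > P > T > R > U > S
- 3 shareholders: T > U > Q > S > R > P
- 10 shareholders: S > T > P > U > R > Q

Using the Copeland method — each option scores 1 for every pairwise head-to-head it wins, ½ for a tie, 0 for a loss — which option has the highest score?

R

U: beats S, P, and Q; loses to T and R → score 3.
S: beats Q; loses to U, T, R, and P → score 1.
T: beats U, S, and R; loses to P and Q → score 3.
R: beats U, S, P, and Q; loses to T → score 4.
P: beats S, T, and Q; loses to U and R → score 3.
Q: beats T; loses to U, S, R, and P → score 1.
R has the best pairwise record.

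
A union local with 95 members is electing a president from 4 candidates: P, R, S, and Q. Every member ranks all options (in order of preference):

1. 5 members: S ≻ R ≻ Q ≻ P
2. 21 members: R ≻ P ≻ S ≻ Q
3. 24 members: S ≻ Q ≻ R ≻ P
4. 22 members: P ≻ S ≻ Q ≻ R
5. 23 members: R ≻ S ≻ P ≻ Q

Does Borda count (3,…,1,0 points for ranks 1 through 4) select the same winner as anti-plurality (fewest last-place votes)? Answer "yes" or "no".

Borda — scores: P 131, R 166, S 198, Q 75. Winner: S.
Anti-plurality — last-place votes: P 29, R 22, S 0, Q 44. Winner: S.
The two methods agree.

yes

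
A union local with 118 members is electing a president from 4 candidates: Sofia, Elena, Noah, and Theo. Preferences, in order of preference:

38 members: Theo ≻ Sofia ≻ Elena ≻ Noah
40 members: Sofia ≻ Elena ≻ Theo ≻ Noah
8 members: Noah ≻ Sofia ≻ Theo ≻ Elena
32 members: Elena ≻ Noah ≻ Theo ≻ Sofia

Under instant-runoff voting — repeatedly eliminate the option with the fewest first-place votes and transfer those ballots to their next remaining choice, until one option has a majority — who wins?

Round 1: Sofia 40, Elena 32, Noah 8, Theo 38. Eliminate Noah.
Round 2: Sofia 48, Elena 32, Theo 38. Eliminate Elena.
Round 3: Sofia 48, Theo 70. Theo has a majority.

Theo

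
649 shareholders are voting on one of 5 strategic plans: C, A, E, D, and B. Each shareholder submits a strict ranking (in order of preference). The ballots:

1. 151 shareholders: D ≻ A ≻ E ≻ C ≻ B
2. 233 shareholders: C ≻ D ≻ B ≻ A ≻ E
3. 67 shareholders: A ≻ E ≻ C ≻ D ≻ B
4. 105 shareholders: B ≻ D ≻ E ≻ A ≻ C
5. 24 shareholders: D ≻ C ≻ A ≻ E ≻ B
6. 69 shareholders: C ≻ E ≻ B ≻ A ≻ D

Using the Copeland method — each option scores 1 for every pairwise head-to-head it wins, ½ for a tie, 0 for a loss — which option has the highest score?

C

C: beats A, E, D, and B → score 4.
A: beats E; loses to C, D, and B → score 1.
E: loses to C, A, D, and B → score 0.
D: beats A, E, and B; loses to C → score 3.
B: beats A and E; loses to C and D → score 2.
C has the best pairwise record.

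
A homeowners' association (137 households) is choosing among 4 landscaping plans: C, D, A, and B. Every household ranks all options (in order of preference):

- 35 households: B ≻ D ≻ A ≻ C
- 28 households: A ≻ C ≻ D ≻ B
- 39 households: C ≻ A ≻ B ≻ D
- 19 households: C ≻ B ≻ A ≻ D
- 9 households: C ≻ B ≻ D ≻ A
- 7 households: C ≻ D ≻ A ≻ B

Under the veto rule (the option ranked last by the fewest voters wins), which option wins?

A

Last-place votes: C 35, D 58, A 9, B 35.
A is ranked last by the fewest voters, so A wins.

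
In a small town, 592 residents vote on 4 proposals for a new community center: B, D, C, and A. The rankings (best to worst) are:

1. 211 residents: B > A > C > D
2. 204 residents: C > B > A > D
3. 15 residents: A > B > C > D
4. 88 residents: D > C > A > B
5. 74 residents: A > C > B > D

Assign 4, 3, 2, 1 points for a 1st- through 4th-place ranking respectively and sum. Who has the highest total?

C

B: 211·4 + 204·3 + 15·3 + 88·1 + 74·2 = 1737
D: 211·1 + 204·1 + 15·1 + 88·4 + 74·1 = 856
C: 211·2 + 204·4 + 15·2 + 88·3 + 74·3 = 1754
A: 211·3 + 204·2 + 15·4 + 88·2 + 74·4 = 1573
C has the highest Borda score (1754).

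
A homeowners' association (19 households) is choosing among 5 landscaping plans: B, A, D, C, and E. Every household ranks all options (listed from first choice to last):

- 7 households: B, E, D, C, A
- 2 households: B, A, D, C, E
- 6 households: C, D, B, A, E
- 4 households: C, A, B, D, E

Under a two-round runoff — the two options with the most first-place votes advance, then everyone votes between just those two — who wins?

Round 1 first-place votes: B 9, A 0, D 0, C 10, E 0.
C and B advance.
Runoff: C is preferred to B by 10 voters; B by 9.
C wins the runoff.

C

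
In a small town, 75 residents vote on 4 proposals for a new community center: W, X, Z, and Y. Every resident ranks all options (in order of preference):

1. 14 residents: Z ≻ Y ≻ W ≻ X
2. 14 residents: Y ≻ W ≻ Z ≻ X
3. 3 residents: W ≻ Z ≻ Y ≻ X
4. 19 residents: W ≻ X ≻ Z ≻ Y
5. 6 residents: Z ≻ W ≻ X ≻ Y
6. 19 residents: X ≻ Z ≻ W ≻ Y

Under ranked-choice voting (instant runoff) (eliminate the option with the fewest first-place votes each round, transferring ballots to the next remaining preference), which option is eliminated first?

Round 1: W 22, X 19, Z 20, Y 14. Eliminate Y.

Y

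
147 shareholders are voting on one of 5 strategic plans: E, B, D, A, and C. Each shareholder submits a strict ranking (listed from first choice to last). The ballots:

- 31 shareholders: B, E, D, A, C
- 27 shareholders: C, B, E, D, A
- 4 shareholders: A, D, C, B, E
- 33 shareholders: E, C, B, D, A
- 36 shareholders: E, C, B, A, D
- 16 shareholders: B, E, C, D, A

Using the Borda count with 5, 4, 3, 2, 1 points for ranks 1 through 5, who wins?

E: 31·4 + 27·3 + 4·1 + 33·5 + 36·5 + 16·4 = 618
B: 31·5 + 27·4 + 4·2 + 33·3 + 36·3 + 16·5 = 558
D: 31·3 + 27·2 + 4·4 + 33·2 + 36·1 + 16·2 = 297
A: 31·2 + 27·1 + 4·5 + 33·1 + 36·2 + 16·1 = 230
C: 31·1 + 27·5 + 4·3 + 33·4 + 36·4 + 16·3 = 502
E has the highest Borda score (618).

E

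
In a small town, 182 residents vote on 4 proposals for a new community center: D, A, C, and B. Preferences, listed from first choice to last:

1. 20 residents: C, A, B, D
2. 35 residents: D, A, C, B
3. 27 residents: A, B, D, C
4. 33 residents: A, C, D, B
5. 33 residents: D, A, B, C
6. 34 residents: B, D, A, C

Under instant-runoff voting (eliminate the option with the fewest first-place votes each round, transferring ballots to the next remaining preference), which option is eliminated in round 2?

B

Round 1: D 68, A 60, C 20, B 34. Eliminate C.
Round 2: D 68, A 80, B 34. Eliminate B.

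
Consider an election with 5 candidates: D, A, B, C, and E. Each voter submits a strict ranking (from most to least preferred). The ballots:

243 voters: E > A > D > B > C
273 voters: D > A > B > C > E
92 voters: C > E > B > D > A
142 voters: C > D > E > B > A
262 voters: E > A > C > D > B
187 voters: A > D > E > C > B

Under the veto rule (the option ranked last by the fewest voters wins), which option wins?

D

Last-place votes: D 0, A 234, B 449, C 243, E 273.
D is ranked last by the fewest voters, so D wins.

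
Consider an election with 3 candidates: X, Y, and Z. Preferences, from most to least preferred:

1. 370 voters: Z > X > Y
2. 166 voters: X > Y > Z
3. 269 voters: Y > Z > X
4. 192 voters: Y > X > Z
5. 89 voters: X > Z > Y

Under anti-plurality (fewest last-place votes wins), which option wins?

Last-place votes: X 269, Y 459, Z 358.
X is ranked last by the fewest voters, so X wins.

X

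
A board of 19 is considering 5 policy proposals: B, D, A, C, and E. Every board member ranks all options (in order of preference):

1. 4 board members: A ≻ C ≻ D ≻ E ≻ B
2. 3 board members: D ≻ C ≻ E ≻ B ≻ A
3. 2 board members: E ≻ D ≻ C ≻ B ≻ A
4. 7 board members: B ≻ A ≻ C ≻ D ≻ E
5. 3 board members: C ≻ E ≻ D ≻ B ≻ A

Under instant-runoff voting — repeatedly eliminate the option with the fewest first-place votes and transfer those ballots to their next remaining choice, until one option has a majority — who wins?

D

Round 1: B 7, D 3, A 4, C 3, E 2. Eliminate E.
Round 2: B 7, D 5, A 4, C 3. Eliminate C.
Round 3: B 7, D 8, A 4. Eliminate A.
Round 4: B 7, D 12. D has a majority.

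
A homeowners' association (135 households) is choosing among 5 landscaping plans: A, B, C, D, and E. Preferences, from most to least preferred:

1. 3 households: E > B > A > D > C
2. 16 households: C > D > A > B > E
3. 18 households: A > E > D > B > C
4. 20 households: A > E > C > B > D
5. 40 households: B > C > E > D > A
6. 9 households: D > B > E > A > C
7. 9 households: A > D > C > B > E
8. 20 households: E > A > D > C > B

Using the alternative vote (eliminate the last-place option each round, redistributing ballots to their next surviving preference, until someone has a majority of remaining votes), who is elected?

A

Round 1: A 47, B 40, C 16, D 9, E 23. Eliminate D.
Round 2: A 47, B 49, C 16, E 23. Eliminate C.
Round 3: A 63, B 49, E 23. Eliminate E.
Round 4: A 83, B 52. A has a majority.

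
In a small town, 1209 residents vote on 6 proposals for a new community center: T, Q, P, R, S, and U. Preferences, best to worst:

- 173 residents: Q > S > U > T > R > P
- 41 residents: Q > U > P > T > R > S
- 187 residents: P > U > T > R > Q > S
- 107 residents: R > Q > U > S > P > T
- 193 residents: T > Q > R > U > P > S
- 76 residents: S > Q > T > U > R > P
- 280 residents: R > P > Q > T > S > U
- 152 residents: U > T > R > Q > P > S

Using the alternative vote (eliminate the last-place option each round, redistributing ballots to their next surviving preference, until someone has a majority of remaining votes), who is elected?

T

Round 1: T 193, Q 214, P 187, R 387, S 76, U 152. Eliminate S.
Round 2: T 193, Q 290, P 187, R 387, U 152. Eliminate U.
Round 3: T 345, Q 290, P 187, R 387. Eliminate P.
Round 4: T 532, Q 290, R 387. Eliminate Q.
Round 5: T 822, R 387. T has a majority.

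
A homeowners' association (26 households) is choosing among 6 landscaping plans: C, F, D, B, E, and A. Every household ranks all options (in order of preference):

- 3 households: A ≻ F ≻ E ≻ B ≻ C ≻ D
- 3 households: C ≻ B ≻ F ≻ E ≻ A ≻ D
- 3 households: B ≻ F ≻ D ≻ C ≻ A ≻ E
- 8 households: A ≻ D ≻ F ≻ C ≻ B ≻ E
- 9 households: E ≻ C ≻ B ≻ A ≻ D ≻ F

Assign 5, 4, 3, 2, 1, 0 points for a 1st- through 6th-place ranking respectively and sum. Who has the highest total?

C: 3·1 + 3·5 + 3·2 + 8·2 + 9·4 = 76
F: 3·4 + 3·3 + 3·4 + 8·3 + 9·0 = 57
D: 3·0 + 3·0 + 3·3 + 8·4 + 9·1 = 50
B: 3·2 + 3·4 + 3·5 + 8·1 + 9·3 = 68
E: 3·3 + 3·2 + 3·0 + 8·0 + 9·5 = 60
A: 3·5 + 3·1 + 3·1 + 8·5 + 9·2 = 79
A has the highest Borda score (79).

A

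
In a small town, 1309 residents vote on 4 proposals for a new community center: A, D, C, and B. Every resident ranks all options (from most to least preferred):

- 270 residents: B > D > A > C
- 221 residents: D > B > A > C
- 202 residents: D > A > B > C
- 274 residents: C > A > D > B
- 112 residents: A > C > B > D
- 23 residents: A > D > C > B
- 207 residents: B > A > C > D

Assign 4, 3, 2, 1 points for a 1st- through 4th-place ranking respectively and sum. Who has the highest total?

A

A: 270·2 + 221·2 + 202·3 + 274·3 + 112·4 + 23·4 + 207·3 = 3571
D: 270·3 + 221·4 + 202·4 + 274·2 + 112·1 + 23·3 + 207·1 = 3438
C: 270·1 + 221·1 + 202·1 + 274·4 + 112·3 + 23·2 + 207·2 = 2585
B: 270·4 + 221·3 + 202·2 + 274·1 + 112·2 + 23·1 + 207·4 = 3496
A has the highest Borda score (3571).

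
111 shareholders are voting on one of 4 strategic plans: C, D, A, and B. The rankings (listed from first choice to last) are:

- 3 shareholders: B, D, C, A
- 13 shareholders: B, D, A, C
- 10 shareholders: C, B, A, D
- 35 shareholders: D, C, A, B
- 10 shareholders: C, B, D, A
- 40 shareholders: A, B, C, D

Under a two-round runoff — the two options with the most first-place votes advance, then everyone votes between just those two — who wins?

D

Round 1 first-place votes: C 20, D 35, A 40, B 16.
A and D advance.
Runoff: A is preferred to D by 50 voters; D by 61.
D wins the runoff.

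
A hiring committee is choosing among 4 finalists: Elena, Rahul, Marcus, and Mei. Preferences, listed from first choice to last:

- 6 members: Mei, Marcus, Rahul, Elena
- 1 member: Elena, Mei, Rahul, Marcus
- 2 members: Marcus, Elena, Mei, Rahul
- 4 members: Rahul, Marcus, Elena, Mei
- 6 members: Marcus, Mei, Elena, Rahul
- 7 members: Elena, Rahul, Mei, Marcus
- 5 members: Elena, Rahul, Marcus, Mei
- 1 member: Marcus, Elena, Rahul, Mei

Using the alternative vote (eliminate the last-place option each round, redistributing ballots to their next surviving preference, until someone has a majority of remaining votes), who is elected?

Marcus

Round 1: Elena 13, Rahul 4, Marcus 9, Mei 6. Eliminate Rahul.
Round 2: Elena 13, Marcus 13, Mei 6. Eliminate Mei.
Round 3: Elena 13, Marcus 19. Marcus has a majority.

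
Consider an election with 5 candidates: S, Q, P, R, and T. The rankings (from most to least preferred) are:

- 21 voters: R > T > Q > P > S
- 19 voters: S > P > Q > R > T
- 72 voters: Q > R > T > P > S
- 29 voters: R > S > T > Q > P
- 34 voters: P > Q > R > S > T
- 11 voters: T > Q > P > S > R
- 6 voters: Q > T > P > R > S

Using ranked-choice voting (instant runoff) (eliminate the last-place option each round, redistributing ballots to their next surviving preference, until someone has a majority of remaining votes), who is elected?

Q

Round 1: S 19, Q 78, P 34, R 50, T 11. Eliminate T.
Round 2: S 19, Q 89, P 34, R 50. Eliminate S.
Round 3: Q 89, P 53, R 50. Eliminate R.
Round 4: Q 139, P 53. Q has a majority.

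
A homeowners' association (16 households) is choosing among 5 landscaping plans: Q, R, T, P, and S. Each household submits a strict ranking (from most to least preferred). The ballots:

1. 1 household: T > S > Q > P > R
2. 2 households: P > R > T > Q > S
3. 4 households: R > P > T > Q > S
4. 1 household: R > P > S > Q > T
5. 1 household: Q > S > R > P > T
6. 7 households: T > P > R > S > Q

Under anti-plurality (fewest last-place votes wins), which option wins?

Last-place votes: Q 7, R 1, T 2, P 0, S 6.
P is ranked last by the fewest voters, so P wins.

P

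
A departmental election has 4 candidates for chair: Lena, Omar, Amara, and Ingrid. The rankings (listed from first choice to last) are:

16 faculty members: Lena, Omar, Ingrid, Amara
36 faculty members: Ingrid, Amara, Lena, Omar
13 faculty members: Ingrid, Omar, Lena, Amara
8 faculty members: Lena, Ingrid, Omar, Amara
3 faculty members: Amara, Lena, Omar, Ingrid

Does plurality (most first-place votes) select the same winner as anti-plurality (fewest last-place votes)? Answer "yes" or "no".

Plurality — first-place votes: Lena 24, Omar 0, Amara 3, Ingrid 49. Winner: Ingrid.
Anti-plurality — last-place votes: Lena 0, Omar 36, Amara 37, Ingrid 3. Winner: Lena.
The two methods disagree.

no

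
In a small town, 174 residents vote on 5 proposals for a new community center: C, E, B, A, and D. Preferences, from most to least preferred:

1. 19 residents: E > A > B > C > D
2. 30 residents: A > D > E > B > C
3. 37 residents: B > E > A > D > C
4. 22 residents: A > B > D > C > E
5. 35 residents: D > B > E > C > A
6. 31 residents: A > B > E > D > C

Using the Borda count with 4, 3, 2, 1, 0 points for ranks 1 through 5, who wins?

C: 19·1 + 30·0 + 37·0 + 22·1 + 35·1 + 31·0 = 76
E: 19·4 + 30·2 + 37·3 + 22·0 + 35·2 + 31·2 = 379
B: 19·2 + 30·1 + 37·4 + 22·3 + 35·3 + 31·3 = 480
A: 19·3 + 30·4 + 37·2 + 22·4 + 35·0 + 31·4 = 463
D: 19·0 + 30·3 + 37·1 + 22·2 + 35·4 + 31·1 = 342
B has the highest Borda score (480).

B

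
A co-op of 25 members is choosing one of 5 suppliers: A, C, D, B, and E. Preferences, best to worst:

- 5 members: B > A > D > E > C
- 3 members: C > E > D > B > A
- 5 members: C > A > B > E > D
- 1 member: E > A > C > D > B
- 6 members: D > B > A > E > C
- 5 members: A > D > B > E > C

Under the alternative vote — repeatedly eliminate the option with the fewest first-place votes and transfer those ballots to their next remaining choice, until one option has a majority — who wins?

A

Round 1: A 5, C 8, D 6, B 5, E 1. Eliminate E.
Round 2: A 6, C 8, D 6, B 5. Eliminate B.
Round 3: A 11, C 8, D 6. Eliminate D.
Round 4: A 17, C 8. A has a majority.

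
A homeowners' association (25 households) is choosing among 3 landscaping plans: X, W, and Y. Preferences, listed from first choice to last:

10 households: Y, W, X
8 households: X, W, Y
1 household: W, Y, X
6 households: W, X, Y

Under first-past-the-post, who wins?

Y

First-place votes: X 8, W 7, Y 10.
Y has the most first-place votes.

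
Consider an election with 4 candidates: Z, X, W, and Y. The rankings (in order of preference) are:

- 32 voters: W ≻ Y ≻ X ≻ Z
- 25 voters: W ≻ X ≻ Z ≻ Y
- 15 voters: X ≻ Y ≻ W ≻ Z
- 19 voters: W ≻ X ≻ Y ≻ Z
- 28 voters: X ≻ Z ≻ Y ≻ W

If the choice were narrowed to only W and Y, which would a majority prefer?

Voters preferring W to Y: 76; preferring Y to W: 43.
W wins the head-to-head.

W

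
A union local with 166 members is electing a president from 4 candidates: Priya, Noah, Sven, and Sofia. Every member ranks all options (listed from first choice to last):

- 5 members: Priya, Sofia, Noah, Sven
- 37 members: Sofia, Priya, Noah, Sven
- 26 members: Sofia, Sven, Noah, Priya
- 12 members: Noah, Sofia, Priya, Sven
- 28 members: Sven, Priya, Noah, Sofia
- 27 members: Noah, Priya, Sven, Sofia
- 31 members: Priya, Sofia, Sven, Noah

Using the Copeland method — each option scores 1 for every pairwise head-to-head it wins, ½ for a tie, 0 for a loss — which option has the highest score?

Priya: beats Noah, Sven, and Sofia → score 3.
Noah: loses to Priya, Sven, and Sofia → score 0.
Sven: beats Noah; loses to Priya and Sofia → score 1.
Sofia: beats Noah and Sven; loses to Priya → score 2.
Priya has the best pairwise record.

Priya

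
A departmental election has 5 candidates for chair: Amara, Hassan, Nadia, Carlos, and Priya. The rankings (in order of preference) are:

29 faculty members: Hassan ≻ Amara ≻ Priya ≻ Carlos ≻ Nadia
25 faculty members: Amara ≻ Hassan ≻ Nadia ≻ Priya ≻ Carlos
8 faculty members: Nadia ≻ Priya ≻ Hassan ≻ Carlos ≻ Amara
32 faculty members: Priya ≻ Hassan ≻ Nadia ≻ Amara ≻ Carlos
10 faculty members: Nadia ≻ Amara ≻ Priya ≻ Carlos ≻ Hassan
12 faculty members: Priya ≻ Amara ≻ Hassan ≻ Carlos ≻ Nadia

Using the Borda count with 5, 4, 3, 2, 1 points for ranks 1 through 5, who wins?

Hassan

Amara: 29·4 + 25·5 + 8·1 + 32·2 + 10·4 + 12·4 = 401
Hassan: 29·5 + 25·4 + 8·3 + 32·4 + 10·1 + 12·3 = 443
Nadia: 29·1 + 25·3 + 8·5 + 32·3 + 10·5 + 12·1 = 302
Carlos: 29·2 + 25·1 + 8·2 + 32·1 + 10·2 + 12·2 = 175
Priya: 29·3 + 25·2 + 8·4 + 32·5 + 10·3 + 12·5 = 419
Hassan has the highest Borda score (443).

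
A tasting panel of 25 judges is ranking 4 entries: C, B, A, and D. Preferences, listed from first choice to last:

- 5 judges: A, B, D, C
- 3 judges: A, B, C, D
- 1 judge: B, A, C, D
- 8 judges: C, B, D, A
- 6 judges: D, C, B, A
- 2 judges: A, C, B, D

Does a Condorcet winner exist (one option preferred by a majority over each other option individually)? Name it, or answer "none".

C vs B: 16–9 for C.
C vs A: 14–11 for C.
C vs D: 14–11 for C.
C beats every other option head-to-head.

C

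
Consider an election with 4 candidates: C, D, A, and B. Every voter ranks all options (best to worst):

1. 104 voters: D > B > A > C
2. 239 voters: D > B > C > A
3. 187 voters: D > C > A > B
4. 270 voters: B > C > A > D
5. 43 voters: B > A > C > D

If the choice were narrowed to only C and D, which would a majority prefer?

Voters preferring C to D: 313; preferring D to C: 530.
D wins the head-to-head.

D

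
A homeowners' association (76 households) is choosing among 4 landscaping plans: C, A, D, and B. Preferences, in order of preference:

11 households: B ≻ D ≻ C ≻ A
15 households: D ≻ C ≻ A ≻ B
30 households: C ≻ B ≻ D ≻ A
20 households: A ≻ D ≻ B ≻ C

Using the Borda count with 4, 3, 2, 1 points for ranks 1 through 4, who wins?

C: 11·2 + 15·3 + 30·4 + 20·1 = 207
A: 11·1 + 15·2 + 30·1 + 20·4 = 151
D: 11·3 + 15·4 + 30·2 + 20·3 = 213
B: 11·4 + 15·1 + 30·3 + 20·2 = 189
D has the highest Borda score (213).

D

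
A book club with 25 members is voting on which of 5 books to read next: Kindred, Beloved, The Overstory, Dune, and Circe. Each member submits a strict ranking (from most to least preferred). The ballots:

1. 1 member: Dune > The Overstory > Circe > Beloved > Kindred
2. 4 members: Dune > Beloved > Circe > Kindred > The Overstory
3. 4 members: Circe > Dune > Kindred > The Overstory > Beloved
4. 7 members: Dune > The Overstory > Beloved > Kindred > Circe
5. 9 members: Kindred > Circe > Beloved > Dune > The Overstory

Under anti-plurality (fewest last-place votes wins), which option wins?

Dune

Last-place votes: Kindred 1, Beloved 4, The Overstory 13, Dune 0, Circe 7.
Dune is ranked last by the fewest voters, so Dune wins.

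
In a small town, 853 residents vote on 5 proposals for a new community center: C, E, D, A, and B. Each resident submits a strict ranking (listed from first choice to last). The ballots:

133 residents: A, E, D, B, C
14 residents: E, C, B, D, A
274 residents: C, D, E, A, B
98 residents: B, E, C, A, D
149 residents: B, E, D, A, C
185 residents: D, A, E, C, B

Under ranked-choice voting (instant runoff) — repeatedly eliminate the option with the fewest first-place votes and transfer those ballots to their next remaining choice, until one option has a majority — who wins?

D

Round 1: C 274, E 14, D 185, A 133, B 247. Eliminate E.
Round 2: C 288, D 185, A 133, B 247. Eliminate A.
Round 3: C 288, D 318, B 247. Eliminate B.
Round 4: C 386, D 467. D has a majority.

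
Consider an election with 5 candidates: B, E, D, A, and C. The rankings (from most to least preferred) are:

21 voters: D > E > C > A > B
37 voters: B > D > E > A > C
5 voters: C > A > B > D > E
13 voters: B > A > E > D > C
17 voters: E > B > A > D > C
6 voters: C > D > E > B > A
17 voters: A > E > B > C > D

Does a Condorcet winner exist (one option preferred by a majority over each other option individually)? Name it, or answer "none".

Checking pairwise contests:
E beats B 61–55.
D beats E 69–47.
B beats D 89–27.
B beats A 73–43.
B beats C 84–32.
Every option loses at least one head-to-head, so there is no Condorcet winner.

none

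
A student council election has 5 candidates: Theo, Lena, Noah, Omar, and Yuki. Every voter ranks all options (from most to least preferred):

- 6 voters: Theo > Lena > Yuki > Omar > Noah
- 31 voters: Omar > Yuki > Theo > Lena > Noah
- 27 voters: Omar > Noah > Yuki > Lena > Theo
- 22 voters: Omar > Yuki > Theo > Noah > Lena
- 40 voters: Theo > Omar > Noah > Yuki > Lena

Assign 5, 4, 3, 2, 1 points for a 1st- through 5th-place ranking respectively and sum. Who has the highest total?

Theo: 6·5 + 31·3 + 27·1 + 22·3 + 40·5 = 416
Lena: 6·4 + 31·2 + 27·2 + 22·1 + 40·1 = 202
Noah: 6·1 + 31·1 + 27·4 + 22·2 + 40·3 = 309
Omar: 6·2 + 31·5 + 27·5 + 22·5 + 40·4 = 572
Yuki: 6·3 + 31·4 + 27·3 + 22·4 + 40·2 = 391
Omar has the highest Borda score (572).

Omar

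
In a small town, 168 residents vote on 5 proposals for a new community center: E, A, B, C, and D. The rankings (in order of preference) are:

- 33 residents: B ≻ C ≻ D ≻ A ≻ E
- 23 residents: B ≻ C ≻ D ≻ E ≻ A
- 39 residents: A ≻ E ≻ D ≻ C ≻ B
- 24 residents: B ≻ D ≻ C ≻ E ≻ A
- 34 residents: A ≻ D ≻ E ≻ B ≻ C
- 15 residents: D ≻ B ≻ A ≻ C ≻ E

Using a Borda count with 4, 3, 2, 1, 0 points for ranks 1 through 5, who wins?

E: 33·0 + 23·1 + 39·3 + 24·1 + 34·2 + 15·0 = 232
A: 33·1 + 23·0 + 39·4 + 24·0 + 34·4 + 15·2 = 355
B: 33·4 + 23·4 + 39·0 + 24·4 + 34·1 + 15·3 = 399
C: 33·3 + 23·3 + 39·1 + 24·2 + 34·0 + 15·1 = 270
D: 33·2 + 23·2 + 39·2 + 24·3 + 34·3 + 15·4 = 424
D has the highest Borda score (424).

D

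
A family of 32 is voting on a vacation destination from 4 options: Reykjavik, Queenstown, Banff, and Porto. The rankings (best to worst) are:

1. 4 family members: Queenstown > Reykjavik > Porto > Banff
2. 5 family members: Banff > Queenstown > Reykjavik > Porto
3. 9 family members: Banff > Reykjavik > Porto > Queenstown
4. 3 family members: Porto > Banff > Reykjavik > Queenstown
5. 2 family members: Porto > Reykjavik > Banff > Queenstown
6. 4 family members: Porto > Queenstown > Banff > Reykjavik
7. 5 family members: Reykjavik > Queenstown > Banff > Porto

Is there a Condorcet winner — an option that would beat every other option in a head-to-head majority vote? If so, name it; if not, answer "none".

Banff

Banff vs Reykjavik: 21–11 for Banff.
Banff vs Queenstown: 19–13 for Banff.
Banff vs Porto: 19–13 for Banff.
Banff beats every other option head-to-head.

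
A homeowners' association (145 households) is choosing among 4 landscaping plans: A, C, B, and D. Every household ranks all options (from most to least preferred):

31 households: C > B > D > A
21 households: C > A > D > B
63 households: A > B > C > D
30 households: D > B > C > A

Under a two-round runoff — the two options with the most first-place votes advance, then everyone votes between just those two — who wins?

C

Round 1 first-place votes: A 63, C 52, B 0, D 30.
A and C advance.
Runoff: A is preferred to C by 63 voters; C by 82.
C wins the runoff.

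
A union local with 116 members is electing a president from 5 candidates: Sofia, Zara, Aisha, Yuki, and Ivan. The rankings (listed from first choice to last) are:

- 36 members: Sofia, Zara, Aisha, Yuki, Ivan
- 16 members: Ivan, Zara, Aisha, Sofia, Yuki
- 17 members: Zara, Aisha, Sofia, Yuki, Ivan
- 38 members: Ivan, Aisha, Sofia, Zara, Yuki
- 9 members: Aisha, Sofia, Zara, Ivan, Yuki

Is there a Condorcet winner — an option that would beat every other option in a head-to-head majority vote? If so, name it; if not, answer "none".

Checking pairwise contests:
Aisha beats Sofia 80–36.
Sofia beats Zara 83–33.
Zara beats Aisha 69–47.
Sofia beats Yuki 116–0.
Sofia beats Ivan 62–54.
Every option loses at least one head-to-head, so there is no Condorcet winner.

none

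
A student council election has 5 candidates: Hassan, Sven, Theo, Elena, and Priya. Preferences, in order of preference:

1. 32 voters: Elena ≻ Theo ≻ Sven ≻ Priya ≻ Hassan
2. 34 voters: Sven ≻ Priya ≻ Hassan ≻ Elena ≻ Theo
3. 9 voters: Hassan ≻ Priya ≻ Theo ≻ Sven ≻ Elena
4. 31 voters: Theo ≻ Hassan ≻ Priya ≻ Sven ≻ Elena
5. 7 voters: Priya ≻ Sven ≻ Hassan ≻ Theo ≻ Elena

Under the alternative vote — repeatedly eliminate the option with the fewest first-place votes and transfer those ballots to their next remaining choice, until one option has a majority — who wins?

Round 1: Hassan 9, Sven 34, Theo 31, Elena 32, Priya 7. Eliminate Priya.
Round 2: Hassan 9, Sven 41, Theo 31, Elena 32. Eliminate Hassan.
Round 3: Sven 41, Theo 40, Elena 32. Eliminate Elena.
Round 4: Sven 41, Theo 72. Theo has a majority.

Theo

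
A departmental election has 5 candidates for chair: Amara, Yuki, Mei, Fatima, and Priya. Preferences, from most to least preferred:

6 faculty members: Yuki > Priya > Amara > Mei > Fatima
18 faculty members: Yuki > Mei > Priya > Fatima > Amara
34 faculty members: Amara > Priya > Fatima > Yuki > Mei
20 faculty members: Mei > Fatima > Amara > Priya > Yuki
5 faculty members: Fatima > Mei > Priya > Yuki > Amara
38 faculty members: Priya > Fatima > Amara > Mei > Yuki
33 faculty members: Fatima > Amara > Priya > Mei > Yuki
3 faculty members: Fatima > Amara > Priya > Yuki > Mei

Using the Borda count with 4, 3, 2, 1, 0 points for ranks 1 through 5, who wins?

Fatima

Amara: 6·2 + 18·0 + 34·4 + 20·2 + 5·0 + 38·2 + 33·3 + 3·3 = 372
Yuki: 6·4 + 18·4 + 34·1 + 20·0 + 5·1 + 38·0 + 33·0 + 3·1 = 138
Mei: 6·1 + 18·3 + 34·0 + 20·4 + 5·3 + 38·1 + 33·1 + 3·0 = 226
Fatima: 6·0 + 18·1 + 34·2 + 20·3 + 5·4 + 38·3 + 33·4 + 3·4 = 424
Priya: 6·3 + 18·2 + 34·3 + 20·1 + 5·2 + 38·4 + 33·2 + 3·2 = 410
Fatima has the highest Borda score (424).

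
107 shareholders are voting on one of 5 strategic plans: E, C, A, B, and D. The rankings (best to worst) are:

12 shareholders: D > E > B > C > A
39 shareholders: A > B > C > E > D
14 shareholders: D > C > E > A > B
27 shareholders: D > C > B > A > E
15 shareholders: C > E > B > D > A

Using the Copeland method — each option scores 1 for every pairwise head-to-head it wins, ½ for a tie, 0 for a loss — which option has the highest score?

C

E: beats D; loses to C, A, and B → score 1.
C: beats E, A, B, and D → score 4.
A: beats E; loses to C, B, and D → score 1.
B: beats E, A, and D; loses to C → score 3.
D: beats A; loses to E, C, and B → score 1.
C has the best pairwise record.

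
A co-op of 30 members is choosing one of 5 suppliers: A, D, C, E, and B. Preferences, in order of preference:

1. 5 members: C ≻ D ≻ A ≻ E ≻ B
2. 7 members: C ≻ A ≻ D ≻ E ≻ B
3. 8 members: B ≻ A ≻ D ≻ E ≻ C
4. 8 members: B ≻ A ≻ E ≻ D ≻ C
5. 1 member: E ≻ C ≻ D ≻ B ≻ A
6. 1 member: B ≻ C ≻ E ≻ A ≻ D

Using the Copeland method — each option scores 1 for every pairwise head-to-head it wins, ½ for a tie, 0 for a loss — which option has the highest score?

A: beats D, C, and E; loses to B → score 3.
D: beats C and E; loses to A and B → score 2.
C: loses to A, D, E, and B → score 0.
E: beats C; loses to A, D, and B → score 1.
B: beats A, D, C, and E → score 4.
B has the best pairwise record.

B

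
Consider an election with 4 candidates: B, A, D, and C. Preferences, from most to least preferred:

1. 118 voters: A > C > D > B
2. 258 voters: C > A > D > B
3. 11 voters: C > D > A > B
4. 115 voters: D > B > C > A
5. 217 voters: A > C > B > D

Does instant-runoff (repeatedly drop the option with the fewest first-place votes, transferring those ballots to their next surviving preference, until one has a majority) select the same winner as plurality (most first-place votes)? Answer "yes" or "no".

no

Instant-runoff — R1 B 0, A 335, D 115, C 269 (B out); R2 A 335, D 115, C 269 (D out); R3 A 335, C 384 (C winner). Winner: C.
Plurality — first-place votes: B 0, A 335, D 115, C 269. Winner: A.
The two methods disagree.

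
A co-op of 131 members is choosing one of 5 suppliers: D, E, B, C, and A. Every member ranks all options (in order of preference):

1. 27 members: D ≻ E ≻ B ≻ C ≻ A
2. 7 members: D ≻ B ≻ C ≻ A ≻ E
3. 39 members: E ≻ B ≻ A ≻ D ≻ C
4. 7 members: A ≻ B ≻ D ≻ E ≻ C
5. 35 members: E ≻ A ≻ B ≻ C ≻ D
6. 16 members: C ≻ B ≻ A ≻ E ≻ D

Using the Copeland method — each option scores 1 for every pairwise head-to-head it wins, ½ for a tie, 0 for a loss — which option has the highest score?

D: beats C; loses to E, B, and A → score 1.
E: beats D, B, C, and A → score 4.
B: beats D, C, and A; loses to E → score 3.
C: loses to D, E, B, and A → score 0.
A: beats D and C; loses to E and B → score 2.
E has the best pairwise record.

E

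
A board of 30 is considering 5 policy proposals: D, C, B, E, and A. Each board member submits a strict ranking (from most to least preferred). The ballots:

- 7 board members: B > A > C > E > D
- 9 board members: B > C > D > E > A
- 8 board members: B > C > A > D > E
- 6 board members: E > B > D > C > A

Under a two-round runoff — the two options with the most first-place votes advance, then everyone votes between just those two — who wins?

Round 1 first-place votes: D 0, C 0, B 24, E 6, A 0.
B and E advance.
Runoff: B is preferred to E by 24 voters; E by 6.
B wins the runoff.

B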